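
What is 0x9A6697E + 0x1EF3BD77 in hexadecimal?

0x289A26F5

Add column by column in base 16, right to left:
  E+7 = 5 carry 1
  7+7+1 = F
  9+D = 6 carry 1
  6+B+1 = 2 carry 1
  6+3+1 = A
  A+F = 9 carry 1
  9+E+1 = 8 carry 1
  0+1+1 = 2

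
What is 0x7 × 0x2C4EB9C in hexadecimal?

0x13627144

Multiply each base-16 digit by 7, carrying:
  C×7 = 84 → write 4 carry 5
  9×7+5 = 68 → write 4 carry 4
  B×7+4 = 81 → write 1 carry 5
  E×7+5 = 103 → write 7 carry 6
  4×7+6 = 34 → write 2 carry 2
  C×7+2 = 86 → write 6 carry 5
  2×7+5 = 19 → write 3 carry 1
  remaining carry: 1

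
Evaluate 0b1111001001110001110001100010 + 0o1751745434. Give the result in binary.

0b11110110011101110011101111110

0o1751745434 = 0b1111101001111100101100011100 in binary.
Add column by column in base 2, right to left:
  0+0 = 0
  1+0 = 1
  0+1 = 1
  0+1 = 1
  0+1 = 1
  1+0 = 1
  1+0 = 1
  0+0 = 0
  0+1 = 1
  0+1 = 1
  1+0 = 1
  1+1 = 0 carry 1
  1+0+1 = 0 carry 1
  0+0+1 = 1
  0+1 = 1
  0+1 = 1
  1+1 = 0 carry 1
  1+1+1 = 1 carry 1
  1+1+1 = 1 carry 1
  0+0+1 = 1
  0+0 = 0
  1+1 = 0 carry 1
  0+0+1 = 1
  0+1 = 1
  1+1 = 0 carry 1
  1+1+1 = 1 carry 1
  1+1+1 = 1 carry 1
  1+1+1 = 1 carry 1
  final carry 1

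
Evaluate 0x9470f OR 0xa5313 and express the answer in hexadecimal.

OR each hex digit independently (no carries):
  9|a=b, 4|5=5, 7|3=7, 0|1=1, f|3=f

0xb571f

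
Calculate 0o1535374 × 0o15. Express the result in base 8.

0o25677314

Multiply each base-8 digit by 13, carrying:
  4×13 = 52 → write 4 carry 6
  7×13+6 = 97 → write 1 carry 12
  3×13+12 = 51 → write 3 carry 6
  5×13+6 = 71 → write 7 carry 8
  3×13+8 = 47 → write 7 carry 5
  5×13+5 = 70 → write 6 carry 8
  1×13+8 = 21 → write 5 carry 2
  remaining carry: 2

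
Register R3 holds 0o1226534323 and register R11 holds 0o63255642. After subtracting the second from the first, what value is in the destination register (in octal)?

0o1143256461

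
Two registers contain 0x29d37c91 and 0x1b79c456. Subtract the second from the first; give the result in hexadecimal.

0xe59b83b

Subtract column by column in base 16:
  1-6 → b (borrow)
  9-5-1 → 3
  c-4 → 8
  7-c → b (borrow)
  3-9-1 → 9 (borrow)
  d-7-1 → 5
  9-b → e (borrow)
  2-1-1 → 0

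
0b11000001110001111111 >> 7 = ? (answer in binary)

Right shift by 7: drop the 7 least-significant bits.

0b1100000111000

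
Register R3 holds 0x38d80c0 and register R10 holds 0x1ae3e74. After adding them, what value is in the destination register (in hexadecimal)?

0x53bbf34

Add column by column in base 16, right to left:
  0+4 = 4
  c+7 = 3 carry 1
  0+e+1 = f
  8+3 = b
  d+e = b carry 1
  8+a+1 = 3 carry 1
  3+1+1 = 5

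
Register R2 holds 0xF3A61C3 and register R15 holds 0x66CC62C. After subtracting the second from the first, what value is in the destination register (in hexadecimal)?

Subtract column by column in base 16:
  3-C → 7 (borrow)
  C-2-1 → 9
  1-6 → B (borrow)
  6-C-1 → 9 (borrow)
  A-C-1 → D (borrow)
  3-6-1 → C (borrow)
  F-6-1 → 8

0x8CD9B97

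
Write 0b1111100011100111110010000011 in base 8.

0o1743476203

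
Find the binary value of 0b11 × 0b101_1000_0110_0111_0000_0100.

0b1000010010011010100001100

Multiply each base-2 digit by 3, carrying:
  0×3 = 0 → write 0
  0×3 = 0 → write 0
  1×3 = 3 → write 1 carry 1
  0×3+1 = 1 → write 1
  0×3 = 0 → write 0
  0×3 = 0 → write 0
  0×3 = 0 → write 0
  0×3 = 0 → write 0
  1×3 = 3 → write 1 carry 1
  1×3+1 = 4 → write 0 carry 2
  1×3+2 = 5 → write 1 carry 2
  0×3+2 = 2 → write 0 carry 1
  0×3+1 = 1 → write 1
  1×3 = 3 → write 1 carry 1
  1×3+1 = 4 → write 0 carry 2
  0×3+2 = 2 → write 0 carry 1
  0×3+1 = 1 → write 1
  0×3 = 0 → write 0
  0×3 = 0 → write 0
  1×3 = 3 → write 1 carry 1
  1×3+1 = 4 → write 0 carry 2
  0×3+2 = 2 → write 0 carry 1
  1×3+1 = 4 → write 0 carry 2
  remaining carry: 10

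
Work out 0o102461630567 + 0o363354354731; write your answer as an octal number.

Add column by column in base 8, right to left:
  7+1 = 0 carry 1
  6+3+1 = 2 carry 1
  5+7+1 = 5 carry 1
  0+4+1 = 5
  3+5 = 0 carry 1
  6+3+1 = 2 carry 1
  1+4+1 = 6
  6+5 = 3 carry 1
  4+3+1 = 0 carry 1
  2+3+1 = 6
  0+6 = 6
  1+3 = 4

0o466036205520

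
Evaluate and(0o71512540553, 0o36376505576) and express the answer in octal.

AND each oct digit independently (no carries):
  7&3=3, 1&6=0, 5&3=1, 1&7=1, 2&6=2, 5&5=5, 4&0=0, 0&5=0, 5&5=5, 5&7=5, 3&6=2

0o30112500552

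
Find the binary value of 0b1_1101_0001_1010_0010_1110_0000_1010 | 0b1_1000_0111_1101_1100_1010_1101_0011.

0b11101011111111110111011011011

OR bit by bit (1 where either bit is 1):
  11101000110100010111000001010
| 11000011111011100101011010011
= 11101011111111110111011011011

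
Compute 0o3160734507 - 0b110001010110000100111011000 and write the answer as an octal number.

0b110001010110000100111011000 = 0o612604730 in octal.
Subtract column by column in base 8:
  7-0 → 7
  0-3 → 5 (borrow)
  5-7-1 → 5 (borrow)
  4-4-1 → 7 (borrow)
  3-0-1 → 2
  7-6 → 1
  0-2 → 6 (borrow)
  6-1-1 → 4
  1-6 → 3 (borrow)
  3-0-1 → 2

0o2346127557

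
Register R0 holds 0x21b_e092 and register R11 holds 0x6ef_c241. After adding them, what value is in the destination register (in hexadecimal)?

Add column by column in base 16, right to left:
  2+1 = 3
  9+4 = d
  0+2 = 2
  e+c = a carry 1
  b+f+1 = b carry 1
  1+e+1 = 0 carry 1
  2+6+1 = 9

0x90ba2d3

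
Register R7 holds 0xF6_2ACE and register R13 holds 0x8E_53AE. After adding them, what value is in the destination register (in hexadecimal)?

0x1847E7C

Add column by column in base 16, right to left:
  E+E = C carry 1
  C+A+1 = 7 carry 1
  A+3+1 = E
  2+5 = 7
  6+E = 4 carry 1
  F+8+1 = 8 carry 1
  final carry 1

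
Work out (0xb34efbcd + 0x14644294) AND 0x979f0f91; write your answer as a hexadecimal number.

Add column by column in base 16, right to left:
  d+4 = 1 carry 1
  c+9+1 = 6 carry 1
  b+2+1 = e
  f+4 = 3 carry 1
  e+4+1 = 3 carry 1
  4+6+1 = b
  3+4 = 7
  b+1 = c
Sum = 0xc7b33e61; now AND with 0x979f0f91:
  c&9=8, 7&7=7, b&9=9, 3&f=3, 3&0=0, e&f=e, 6&9=0, 1&1=1

0x87930e01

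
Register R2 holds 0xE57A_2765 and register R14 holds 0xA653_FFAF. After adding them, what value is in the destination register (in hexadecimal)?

0x18BCE2714

Add column by column in base 16, right to left:
  5+F = 4 carry 1
  6+A+1 = 1 carry 1
  7+F+1 = 7 carry 1
  2+F+1 = 2 carry 1
  A+3+1 = E
  7+5 = C
  5+6 = B
  E+A = 8 carry 1
  final carry 1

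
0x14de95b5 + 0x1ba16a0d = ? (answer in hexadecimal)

Add column by column in base 16, right to left:
  5+d = 2 carry 1
  b+0+1 = c
  5+a = f
  9+6 = f
  e+1 = f
  d+a = 7 carry 1
  4+b+1 = 0 carry 1
  1+1+1 = 3

0x307fffc2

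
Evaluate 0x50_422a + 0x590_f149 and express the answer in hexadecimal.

0x5e13373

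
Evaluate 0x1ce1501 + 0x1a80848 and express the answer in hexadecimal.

Add column by column in base 16, right to left:
  1+8 = 9
  0+4 = 4
  5+8 = d
  1+0 = 1
  e+8 = 6 carry 1
  c+a+1 = 7 carry 1
  1+1+1 = 3

0x3761d49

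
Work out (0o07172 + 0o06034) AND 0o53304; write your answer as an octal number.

Add column by column in base 8, right to left:
  2+4 = 6
  7+3 = 2 carry 1
  1+0+1 = 2
  7+6 = 5 carry 1
  final carry 1
Sum = 0o15226; now AND with 0o53304:
  1&5=1, 5&3=1, 2&3=2, 2&0=0, 6&4=4

0o11204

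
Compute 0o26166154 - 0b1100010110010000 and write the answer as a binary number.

0o26166154 = 0b10110001110110001101100 in binary.
Subtract column by column in base 2:
  0-0 → 0
  0-0 → 0
  1-0 → 1
  1-0 → 1
  0-1 → 1 (borrow)
  1-0-1 → 0
  1-0 → 1
  0-1 → 1 (borrow)
  0-1-1 → 0 (borrow)
  0-0-1 → 1 (borrow)
  1-1-1 → 1 (borrow)
  1-0-1 → 0
  0-0 → 0
  1-0 → 1
  1-1 → 0
  1-1 → 0
  0-0 → 0
  0-0 → 0
  0-0 → 0
  1-0 → 1
  1-0 → 1
  0-0 → 0
  1-0 → 1

0b10110000010011011011100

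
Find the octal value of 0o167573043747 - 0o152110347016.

0o15462474731

Subtract column by column in base 8:
  7-6 → 1
  4-1 → 3
  7-0 → 7
  3-7 → 4 (borrow)
  4-4-1 → 7 (borrow)
  0-3-1 → 4 (borrow)
  3-0-1 → 2
  7-1 → 6
  5-1 → 4
  7-2 → 5
  6-5 → 1
  1-1 → 0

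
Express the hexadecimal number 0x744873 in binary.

0b11101000100100001110011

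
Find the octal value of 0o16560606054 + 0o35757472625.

0o54540300701

Add column by column in base 8, right to left:
  4+5 = 1 carry 1
  5+2+1 = 0 carry 1
  0+6+1 = 7
  6+2 = 0 carry 1
  0+7+1 = 0 carry 1
  6+4+1 = 3 carry 1
  0+7+1 = 0 carry 1
  6+5+1 = 4 carry 1
  5+7+1 = 5 carry 1
  6+5+1 = 4 carry 1
  1+3+1 = 5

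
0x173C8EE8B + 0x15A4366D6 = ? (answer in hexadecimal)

0x2CE0C5561

Add column by column in base 16, right to left:
  B+6 = 1 carry 1
  8+D+1 = 6 carry 1
  E+6+1 = 5 carry 1
  E+6+1 = 5 carry 1
  8+3+1 = C
  C+4 = 0 carry 1
  3+A+1 = E
  7+5 = C
  1+1 = 2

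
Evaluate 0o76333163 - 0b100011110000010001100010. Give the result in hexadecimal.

0x6ab211

0o76333163 = 0xf9b673 in hexadecimal.
0b100011110000010001100010 = 0x8f0462 in hexadecimal.
Subtract column by column in base 16:
  3-2 → 1
  7-6 → 1
  6-4 → 2
  b-0 → b
  9-f → a (borrow)
  f-8-1 → 6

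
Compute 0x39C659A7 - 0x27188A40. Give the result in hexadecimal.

0x12ADCF67

Subtract column by column in base 16:
  7-0 → 7
  A-4 → 6
  9-A → F (borrow)
  5-8-1 → C (borrow)
  6-8-1 → D (borrow)
  C-1-1 → A
  9-7 → 2
  3-2 → 1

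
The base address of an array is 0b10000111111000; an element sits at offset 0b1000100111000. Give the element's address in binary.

Add column by column in base 2, right to left:
  0+0 = 0
  0+0 = 0
  0+0 = 0
  1+1 = 0 carry 1
  1+1+1 = 1 carry 1
  1+1+1 = 1 carry 1
  1+0+1 = 0 carry 1
  1+0+1 = 0 carry 1
  1+1+1 = 1 carry 1
  0+0+1 = 1
  0+0 = 0
  0+0 = 0
  0+1 = 1
  1+0 = 1

0b11001100110000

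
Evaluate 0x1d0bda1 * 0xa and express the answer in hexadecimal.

Multiply each base-16 digit by 10, carrying:
  1×10 = 10 → write a
  a×10 = 100 → write 4 carry 6
  d×10+6 = 136 → write 8 carry 8
  b×10+8 = 118 → write 6 carry 7
  0×10+7 = 7 → write 7
  d×10 = 130 → write 2 carry 8
  1×10+8 = 18 → write 2 carry 1
  remaining carry: 1

0x1227684a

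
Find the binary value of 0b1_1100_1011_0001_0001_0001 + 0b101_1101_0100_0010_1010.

Add column by column in base 2, right to left:
  1+0 = 1
  0+1 = 1
  0+0 = 0
  0+1 = 1
  1+0 = 1
  0+1 = 1
  0+0 = 0
  0+0 = 0
  1+0 = 1
  0+0 = 0
  0+1 = 1
  0+0 = 0
  1+1 = 0 carry 1
  1+0+1 = 0 carry 1
  0+1+1 = 0 carry 1
  1+1+1 = 1 carry 1
  0+1+1 = 0 carry 1
  0+0+1 = 1
  1+1 = 0 carry 1
  1+0+1 = 0 carry 1
  1+0+1 = 0 carry 1
  final carry 1

0b1000101000010100111011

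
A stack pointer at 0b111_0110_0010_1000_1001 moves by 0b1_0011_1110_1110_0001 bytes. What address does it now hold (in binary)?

0b10001010000101101010

Add column by column in base 2, right to left:
  1+1 = 0 carry 1
  0+0+1 = 1
  0+0 = 0
  1+0 = 1
  0+0 = 0
  0+1 = 1
  0+1 = 1
  1+1 = 0 carry 1
  0+0+1 = 1
  1+1 = 0 carry 1
  0+1+1 = 0 carry 1
  0+1+1 = 0 carry 1
  0+1+1 = 0 carry 1
  1+1+1 = 1 carry 1
  1+0+1 = 0 carry 1
  0+0+1 = 1
  1+1 = 0 carry 1
  1+0+1 = 0 carry 1
  1+0+1 = 0 carry 1
  final carry 1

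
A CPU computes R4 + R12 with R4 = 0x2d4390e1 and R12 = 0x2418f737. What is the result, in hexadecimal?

Add column by column in base 16, right to left:
  1+7 = 8
  e+3 = 1 carry 1
  0+7+1 = 8
  9+f = 8 carry 1
  3+8+1 = c
  4+1 = 5
  d+4 = 1 carry 1
  2+2+1 = 5

0x515c8818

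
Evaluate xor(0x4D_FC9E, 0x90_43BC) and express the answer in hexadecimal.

XOR each hex digit independently (no carries):
  4^9=D, D^0=D, F^4=B, C^3=F, 9^B=2, E^C=2

0xDDBF22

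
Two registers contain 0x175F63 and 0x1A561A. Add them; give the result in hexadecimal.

Add column by column in base 16, right to left:
  3+A = D
  6+1 = 7
  F+6 = 5 carry 1
  5+5+1 = B
  7+A = 1 carry 1
  1+1+1 = 3

0x31B57D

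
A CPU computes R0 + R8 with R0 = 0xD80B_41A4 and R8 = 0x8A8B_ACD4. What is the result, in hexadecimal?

0x16296EE78

Add column by column in base 16, right to left:
  4+4 = 8
  A+D = 7 carry 1
  1+C+1 = E
  4+A = E
  B+B = 6 carry 1
  0+8+1 = 9
  8+A = 2 carry 1
  D+8+1 = 6 carry 1
  final carry 1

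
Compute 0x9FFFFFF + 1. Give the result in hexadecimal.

0xA000000

The trailing 6 digits are F (max in base 16), so adding 1 cascades: they roll to 0 and the next digit up increments.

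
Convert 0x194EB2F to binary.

0b1100101001110101100101111

Expand each hex digit to 4 bits: 1=0001 9=1001 4=0100 E=1110 B=1011 2=0010 F=1111.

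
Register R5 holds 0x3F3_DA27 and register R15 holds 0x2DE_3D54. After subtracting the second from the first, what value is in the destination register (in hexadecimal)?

Subtract column by column in base 16:
  7-4 → 3
  2-5 → D (borrow)
  A-D-1 → C (borrow)
  D-3-1 → 9
  3-E → 5 (borrow)
  F-D-1 → 1
  3-2 → 1

0x1159CD3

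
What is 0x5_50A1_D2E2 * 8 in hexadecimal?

0x2A850E9710

Multiply each base-16 digit by 8, carrying:
  2×8 = 16 → write 0 carry 1
  E×8+1 = 113 → write 1 carry 7
  2×8+7 = 23 → write 7 carry 1
  D×8+1 = 105 → write 9 carry 6
  1×8+6 = 14 → write E
  A×8 = 80 → write 0 carry 5
  0×8+5 = 5 → write 5
  5×8 = 40 → write 8 carry 2
  5×8+2 = 42 → write A carry 2
  remaining carry: 2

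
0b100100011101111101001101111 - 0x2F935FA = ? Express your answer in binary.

0x2F935FA = 0b10111110010011010111111010 in binary.
Subtract column by column in base 2:
  1-0 → 1
  1-1 → 0
  1-0 → 1
  1-1 → 0
  0-1 → 1 (borrow)
  1-1-1 → 1 (borrow)
  1-1-1 → 1 (borrow)
  0-1-1 → 0 (borrow)
  0-1-1 → 0 (borrow)
  1-0-1 → 0
  0-1 → 1 (borrow)
  1-0-1 → 0
  1-1 → 0
  1-1 → 0
  1-0 → 1
  1-0 → 1
  0-1 → 1 (borrow)
  1-0-1 → 0
  1-0 → 1
  1-1 → 0
  0-1 → 1 (borrow)
  0-1-1 → 0 (borrow)
  0-1-1 → 0 (borrow)
  1-1-1 → 1 (borrow)
  0-0-1 → 1 (borrow)
  0-1-1 → 0 (borrow)
  1-0-1 → 0

0b1100101011100010001110101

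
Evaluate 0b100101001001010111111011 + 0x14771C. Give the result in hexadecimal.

0b100101001001010111111011 = 0x9495FB in hexadecimal.
Add column by column in base 16, right to left:
  B+C = 7 carry 1
  F+1+1 = 1 carry 1
  5+7+1 = D
  9+7 = 0 carry 1
  4+4+1 = 9
  9+1 = A

0xA90D17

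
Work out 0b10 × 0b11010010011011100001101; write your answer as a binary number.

0b110100100110111000011010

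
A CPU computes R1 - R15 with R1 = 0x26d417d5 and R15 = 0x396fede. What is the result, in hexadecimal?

0x233d18f7

Subtract column by column in base 16:
  5-e → 7 (borrow)
  d-d-1 → f (borrow)
  7-e-1 → 8 (borrow)
  1-f-1 → 1 (borrow)
  4-6-1 → d (borrow)
  d-9-1 → 3
  6-3 → 3
  2-0 → 2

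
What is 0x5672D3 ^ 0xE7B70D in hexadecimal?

XOR each hex digit independently (no carries):
  5^E=B, 6^7=1, 7^B=C, 2^7=5, D^0=D, 3^D=E

0xB1C5DE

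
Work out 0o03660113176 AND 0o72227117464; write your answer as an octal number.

AND each oct digit independently (no carries):
  0&7=0, 3&2=2, 6&2=2, 6&2=2, 0&7=0, 1&1=1, 1&1=1, 3&7=3, 1&4=0, 7&6=6, 6&4=4

0o02220113064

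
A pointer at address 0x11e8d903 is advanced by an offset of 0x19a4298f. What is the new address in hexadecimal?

0x2b8d0292

Add column by column in base 16, right to left:
  3+f = 2 carry 1
  0+8+1 = 9
  9+9 = 2 carry 1
  d+2+1 = 0 carry 1
  8+4+1 = d
  e+a = 8 carry 1
  1+9+1 = b
  1+1 = 2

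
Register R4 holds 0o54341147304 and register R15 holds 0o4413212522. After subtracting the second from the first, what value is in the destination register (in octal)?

Subtract column by column in base 8:
  4-2 → 2
  0-2 → 6 (borrow)
  3-5-1 → 5 (borrow)
  7-2-1 → 4
  4-1 → 3
  1-2 → 7 (borrow)
  1-3-1 → 5 (borrow)
  4-1-1 → 2
  3-4 → 7 (borrow)
  4-4-1 → 7 (borrow)
  5-0-1 → 4

0o47725734562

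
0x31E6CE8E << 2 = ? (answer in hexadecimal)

2 bits is not a whole number of base-16 digits; in binary: 110001111001101100111010001110 << 2 = 11000111100110110011101000111000.

0xC79B3A38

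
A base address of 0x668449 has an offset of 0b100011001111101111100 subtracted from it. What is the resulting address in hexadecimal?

0b100011001111101111100 = 0x119F7C in hexadecimal.
Subtract column by column in base 16:
  9-C → D (borrow)
  4-7-1 → C (borrow)
  4-F-1 → 4 (borrow)
  8-9-1 → E (borrow)
  6-1-1 → 4
  6-1 → 5

0x54E4CD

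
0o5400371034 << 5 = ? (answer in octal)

5 bits is not a whole number of base-8 digits; in binary: 101100000000011111001000011100 << 5 = 10110000000001111100100001110000000.

0o260017441600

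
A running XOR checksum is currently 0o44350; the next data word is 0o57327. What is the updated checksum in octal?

0o13077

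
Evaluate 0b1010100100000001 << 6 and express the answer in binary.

Left shift by 6: append 6 zero bits.

0b1010100100000001000000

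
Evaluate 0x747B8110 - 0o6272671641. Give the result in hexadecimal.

0o6272671641 = 0x32EB73A1 in hexadecimal.
Subtract column by column in base 16:
  0-1 → F (borrow)
  1-A-1 → 6 (borrow)
  1-3-1 → D (borrow)
  8-7-1 → 0
  B-B → 0
  7-E → 9 (borrow)
  4-2-1 → 1
  7-3 → 4

0x41900D6F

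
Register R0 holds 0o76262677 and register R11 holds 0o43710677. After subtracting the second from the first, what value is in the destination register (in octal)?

0o32352000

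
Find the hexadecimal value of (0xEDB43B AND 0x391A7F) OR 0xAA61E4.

0xAB71FF

0xEDB43B AND 0x391A7F = 0x29103B.
Then OR with 0xAA61E4.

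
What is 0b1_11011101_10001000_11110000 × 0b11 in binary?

0b101100110001001101011010000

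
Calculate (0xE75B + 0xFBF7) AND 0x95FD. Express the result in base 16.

Add column by column in base 16, right to left:
  B+7 = 2 carry 1
  5+F+1 = 5 carry 1
  7+B+1 = 3 carry 1
  E+F+1 = E carry 1
  final carry 1
Sum = 0x1E352; now AND with 0x95FD:
  1&0=0, E&9=8, 3&5=1, 5&F=5, 2&D=0

0x8150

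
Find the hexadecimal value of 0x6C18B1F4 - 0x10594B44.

Subtract column by column in base 16:
  4-4 → 0
  F-4 → B
  1-B → 6 (borrow)
  B-4-1 → 6
  8-9 → F (borrow)
  1-5-1 → B (borrow)
  C-0-1 → B
  6-1 → 5

0x5BBF66B0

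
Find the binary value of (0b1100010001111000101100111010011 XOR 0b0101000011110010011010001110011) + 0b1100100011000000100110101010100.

0b10101110101001011011101011110100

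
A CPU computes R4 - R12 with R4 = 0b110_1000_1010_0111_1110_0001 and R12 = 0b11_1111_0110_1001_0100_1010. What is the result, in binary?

0b1010010011111010010111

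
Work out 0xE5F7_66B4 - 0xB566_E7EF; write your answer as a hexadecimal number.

0x30907EC5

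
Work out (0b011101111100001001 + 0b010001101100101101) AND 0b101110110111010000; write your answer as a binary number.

Add column by column in base 2, right to left:
  1+1 = 0 carry 1
  0+0+1 = 1
  0+1 = 1
  1+1 = 0 carry 1
  0+0+1 = 1
  0+1 = 1
  0+0 = 0
  0+0 = 0
  1+1 = 0 carry 1
  1+1+1 = 1 carry 1
  1+0+1 = 0 carry 1
  1+1+1 = 1 carry 1
  1+1+1 = 1 carry 1
  0+0+1 = 1
  1+0 = 1
  1+0 = 1
  1+1 = 0 carry 1
  final carry 1
Sum = 0b101111101000110110; now AND with 0b101110110111010000:
  101111101000110110
& 101110110111010000
= 101110100000010000

0b101110100000010000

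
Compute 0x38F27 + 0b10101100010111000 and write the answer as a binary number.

0x38F27 = 0b111000111100100111 in binary.
Add column by column in base 2, right to left:
  1+0 = 1
  1+0 = 1
  1+0 = 1
  0+1 = 1
  0+1 = 1
  1+1 = 0 carry 1
  0+0+1 = 1
  0+1 = 1
  1+0 = 1
  1+0 = 1
  1+0 = 1
  1+1 = 0 carry 1
  0+1+1 = 0 carry 1
  0+0+1 = 1
  0+1 = 1
  1+0 = 1
  1+1 = 0 carry 1
  1+0+1 = 0 carry 1
  final carry 1

0b1001110011111011111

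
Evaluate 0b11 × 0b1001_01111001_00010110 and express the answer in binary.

Multiply each base-2 digit by 3, carrying:
  0×3 = 0 → write 0
  1×3 = 3 → write 1 carry 1
  1×3+1 = 4 → write 0 carry 2
  0×3+2 = 2 → write 0 carry 1
  1×3+1 = 4 → write 0 carry 2
  0×3+2 = 2 → write 0 carry 1
  0×3+1 = 1 → write 1
  0×3 = 0 → write 0
  1×3 = 3 → write 1 carry 1
  0×3+1 = 1 → write 1
  0×3 = 0 → write 0
  1×3 = 3 → write 1 carry 1
  1×3+1 = 4 → write 0 carry 2
  1×3+2 = 5 → write 1 carry 2
  1×3+2 = 5 → write 1 carry 2
  0×3+2 = 2 → write 0 carry 1
  1×3+1 = 4 → write 0 carry 2
  0×3+2 = 2 → write 0 carry 1
  0×3+1 = 1 → write 1
  1×3 = 3 → write 1 carry 1
  remaining carry: 1

0b111000110101101000010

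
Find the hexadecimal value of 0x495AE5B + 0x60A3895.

0xA9FE6F0

Add column by column in base 16, right to left:
  B+5 = 0 carry 1
  5+9+1 = F
  E+8 = 6 carry 1
  A+3+1 = E
  5+A = F
  9+0 = 9
  4+6 = A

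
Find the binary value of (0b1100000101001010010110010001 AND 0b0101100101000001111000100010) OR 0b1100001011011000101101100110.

0b1100001111011000111101100110

0b1100000101001010010110010001 AND 0b0101100101000001111000100010 = 0b0100000101000000010000000000.
Then OR with 0b1100001011011000101101100110.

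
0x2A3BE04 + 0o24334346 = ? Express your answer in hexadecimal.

0x2F576EA

0o24334346 = 0x51B8E6 in hexadecimal.
Add column by column in base 16, right to left:
  4+6 = A
  0+E = E
  E+8 = 6 carry 1
  B+B+1 = 7 carry 1
  3+1+1 = 5
  A+5 = F
  2+0 = 2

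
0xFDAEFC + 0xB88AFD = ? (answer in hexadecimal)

Add column by column in base 16, right to left:
  C+D = 9 carry 1
  F+F+1 = F carry 1
  E+A+1 = 9 carry 1
  A+8+1 = 3 carry 1
  D+8+1 = 6 carry 1
  F+B+1 = B carry 1
  final carry 1

0x1B639F9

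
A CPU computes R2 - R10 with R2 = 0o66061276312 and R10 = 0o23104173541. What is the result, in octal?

0o42755102551

Subtract column by column in base 8:
  2-1 → 1
  1-4 → 5 (borrow)
  3-5-1 → 5 (borrow)
  6-3-1 → 2
  7-7 → 0
  2-1 → 1
  1-4 → 5 (borrow)
  6-0-1 → 5
  0-1 → 7 (borrow)
  6-3-1 → 2
  6-2 → 4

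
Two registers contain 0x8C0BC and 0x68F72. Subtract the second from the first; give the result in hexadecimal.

0x2314A

Subtract column by column in base 16:
  C-2 → A
  B-7 → 4
  0-F → 1 (borrow)
  C-8-1 → 3
  8-6 → 2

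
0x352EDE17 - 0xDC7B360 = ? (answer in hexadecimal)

Subtract column by column in base 16:
  7-0 → 7
  1-6 → B (borrow)
  E-3-1 → A
  D-B → 2
  E-7 → 7
  2-C → 6 (borrow)
  5-D-1 → 7 (borrow)
  3-0-1 → 2

0x27672AB7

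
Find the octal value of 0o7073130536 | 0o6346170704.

0o7377170736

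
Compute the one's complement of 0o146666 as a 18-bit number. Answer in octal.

0o631111

Each oct digit d becomes 7−d:
  1→6, 4→3, 6→1, 6→1, 6→1, 6→1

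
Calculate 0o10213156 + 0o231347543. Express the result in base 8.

Add column by column in base 8, right to left:
  6+3 = 1 carry 1
  5+4+1 = 2 carry 1
  1+5+1 = 7
  3+7 = 2 carry 1
  1+4+1 = 6
  2+3 = 5
  0+1 = 1
  1+3 = 4
  0+2 = 2

0o241562721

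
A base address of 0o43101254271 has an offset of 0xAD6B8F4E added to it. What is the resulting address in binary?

0o43101254271 = 0b100011001000001010101100010111001 in binary.
0xAD6B8F4E = 0b10101101011010111000111101001110 in binary.
Add column by column in base 2, right to left:
  1+0 = 1
  0+1 = 1
  0+1 = 1
  1+1 = 0 carry 1
  1+0+1 = 0 carry 1
  1+0+1 = 0 carry 1
  0+1+1 = 0 carry 1
  1+0+1 = 0 carry 1
  0+1+1 = 0 carry 1
  0+1+1 = 0 carry 1
  0+1+1 = 0 carry 1
  1+1+1 = 1 carry 1
  1+0+1 = 0 carry 1
  0+0+1 = 1
  1+0 = 1
  0+1 = 1
  1+1 = 0 carry 1
  0+1+1 = 0 carry 1
  1+0+1 = 0 carry 1
  0+1+1 = 0 carry 1
  0+0+1 = 1
  0+1 = 1
  0+1 = 1
  0+0 = 0
  1+1 = 0 carry 1
  0+0+1 = 1
  0+1 = 1
  1+1 = 0 carry 1
  1+0+1 = 0 carry 1
  0+1+1 = 0 carry 1
  0+0+1 = 1
  0+1 = 1
  1+0 = 1

0b111000110011100001110100000000111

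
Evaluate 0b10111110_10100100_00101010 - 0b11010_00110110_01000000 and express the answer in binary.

Subtract column by column in base 2:
  0-0 → 0
  1-0 → 1
  0-0 → 0
  1-0 → 1
  0-0 → 0
  1-0 → 1
  0-1 → 1 (borrow)
  0-0-1 → 1 (borrow)
  0-0-1 → 1 (borrow)
  0-1-1 → 0 (borrow)
  1-1-1 → 1 (borrow)
  0-0-1 → 1 (borrow)
  0-1-1 → 0 (borrow)
  1-1-1 → 1 (borrow)
  0-0-1 → 1 (borrow)
  1-0-1 → 0
  0-0 → 0
  1-1 → 0
  1-0 → 1
  1-1 → 0
  1-1 → 0
  1-0 → 1
  0-0 → 0
  1-0 → 1

0b101001000110110111101010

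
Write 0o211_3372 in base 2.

Each octal digit is 3 bits: 2=010 1=001 1=001 3=011 3=011 7=111 2=010.

0b10001001011011111010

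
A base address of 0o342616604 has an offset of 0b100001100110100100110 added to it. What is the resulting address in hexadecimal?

0o342616604 = 0x38B1D84 in hexadecimal.
0b100001100110100100110 = 0x10CD26 in hexadecimal.
Add column by column in base 16, right to left:
  4+6 = A
  8+2 = A
  D+D = A carry 1
  1+C+1 = E
  B+0 = B
  8+1 = 9
  3+0 = 3

0x39BEAAA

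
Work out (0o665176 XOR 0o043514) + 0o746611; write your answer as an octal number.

0o1575273

First 0o665176 XOR 0o043514 = 0o626462.
Add column by column in base 8, right to left:
  2+1 = 3
  6+1 = 7
  4+6 = 2 carry 1
  6+6+1 = 5 carry 1
  2+4+1 = 7
  6+7 = 5 carry 1
  final carry 1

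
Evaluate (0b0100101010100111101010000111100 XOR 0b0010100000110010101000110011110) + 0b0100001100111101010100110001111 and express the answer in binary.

0b1010010111010010010111100110001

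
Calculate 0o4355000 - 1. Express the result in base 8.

0o4354777

The trailing 3 digits are 0, so subtracting 1 borrows through: they become 7 and the next digit up decrements.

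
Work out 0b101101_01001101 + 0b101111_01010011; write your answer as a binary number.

0b101110010100000

Add column by column in base 2, right to left:
  1+1 = 0 carry 1
  0+1+1 = 0 carry 1
  1+0+1 = 0 carry 1
  1+0+1 = 0 carry 1
  0+1+1 = 0 carry 1
  0+0+1 = 1
  1+1 = 0 carry 1
  0+0+1 = 1
  1+1 = 0 carry 1
  0+1+1 = 0 carry 1
  1+1+1 = 1 carry 1
  1+1+1 = 1 carry 1
  0+0+1 = 1
  1+1 = 0 carry 1
  final carry 1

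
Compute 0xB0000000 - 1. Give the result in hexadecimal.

0xAFFFFFFF

The trailing 7 digits are 0, so subtracting 1 borrows through: they become F and the next digit up decrements.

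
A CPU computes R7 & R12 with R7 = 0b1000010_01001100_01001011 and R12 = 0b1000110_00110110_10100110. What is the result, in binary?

AND bit by bit (1 only where both bits are 1):
  10000100100110001001011
& 10001100011011010100110
= 10000100000010000000010

0b10000100000010000000010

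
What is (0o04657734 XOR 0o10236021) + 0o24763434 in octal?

0o41445351

First 0o04657734 XOR 0o10236021 = 0o14461715.
Add column by column in base 8, right to left:
  5+4 = 1 carry 1
  1+3+1 = 5
  7+4 = 3 carry 1
  1+3+1 = 5
  6+6 = 4 carry 1
  4+7+1 = 4 carry 1
  4+4+1 = 1 carry 1
  1+2+1 = 4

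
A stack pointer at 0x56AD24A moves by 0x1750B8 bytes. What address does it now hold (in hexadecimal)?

Add column by column in base 16, right to left:
  A+8 = 2 carry 1
  4+B+1 = 0 carry 1
  2+0+1 = 3
  D+5 = 2 carry 1
  A+7+1 = 2 carry 1
  6+1+1 = 8
  5+0 = 5

0x5822302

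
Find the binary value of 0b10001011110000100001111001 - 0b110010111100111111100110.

Subtract column by column in base 2:
  1-0 → 1
  0-1 → 1 (borrow)
  0-1-1 → 0 (borrow)
  1-0-1 → 0
  1-0 → 1
  1-1 → 0
  1-1 → 0
  0-1 → 1 (borrow)
  0-1-1 → 0 (borrow)
  0-1-1 → 0 (borrow)
  0-1-1 → 0 (borrow)
  1-1-1 → 1 (borrow)
  0-0-1 → 1 (borrow)
  0-0-1 → 1 (borrow)
  0-1-1 → 0 (borrow)
  0-1-1 → 0 (borrow)
  1-1-1 → 1 (borrow)
  1-1-1 → 1 (borrow)
  1-0-1 → 0
  1-1 → 0
  0-0 → 0
  1-0 → 1
  0-1 → 1 (borrow)
  0-1-1 → 0 (borrow)
  0-0-1 → 1 (borrow)
  1-0-1 → 0

0b1011000110011100010010011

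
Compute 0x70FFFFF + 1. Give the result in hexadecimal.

0x7100000

The trailing 5 digits are F (max in base 16), so adding 1 cascades: they roll to 0 and the next digit up increments.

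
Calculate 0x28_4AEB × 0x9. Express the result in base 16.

Multiply each base-16 digit by 9, carrying:
  B×9 = 99 → write 3 carry 6
  E×9+6 = 132 → write 4 carry 8
  A×9+8 = 98 → write 2 carry 6
  4×9+6 = 42 → write A carry 2
  8×9+2 = 74 → write A carry 4
  2×9+4 = 22 → write 6 carry 1
  remaining carry: 1

0x16AA243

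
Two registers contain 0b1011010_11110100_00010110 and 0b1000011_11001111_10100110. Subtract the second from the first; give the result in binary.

0b101110010010001110000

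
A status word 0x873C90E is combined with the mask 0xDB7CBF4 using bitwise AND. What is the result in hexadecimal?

0x833C904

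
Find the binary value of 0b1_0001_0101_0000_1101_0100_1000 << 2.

Left shift by 2: append 2 zero bits.

0b100010101000011010100100000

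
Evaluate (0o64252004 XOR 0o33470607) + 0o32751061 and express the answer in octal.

First 0o64252004 XOR 0o33470607 = 0o57622603.
Add column by column in base 8, right to left:
  3+1 = 4
  0+6 = 6
  6+0 = 6
  2+1 = 3
  2+5 = 7
  6+7 = 5 carry 1
  7+2+1 = 2 carry 1
  5+3+1 = 1 carry 1
  final carry 1

0o112573664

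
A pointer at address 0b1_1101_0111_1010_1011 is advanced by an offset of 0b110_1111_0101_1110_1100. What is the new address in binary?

Add column by column in base 2, right to left:
  1+0 = 1
  1+0 = 1
  0+1 = 1
  1+1 = 0 carry 1
  0+0+1 = 1
  1+1 = 0 carry 1
  0+1+1 = 0 carry 1
  1+1+1 = 1 carry 1
  1+1+1 = 1 carry 1
  1+0+1 = 0 carry 1
  1+1+1 = 1 carry 1
  0+0+1 = 1
  1+1 = 0 carry 1
  0+1+1 = 0 carry 1
  1+1+1 = 1 carry 1
  1+1+1 = 1 carry 1
  1+0+1 = 0 carry 1
  0+1+1 = 0 carry 1
  0+1+1 = 0 carry 1
  final carry 1

0b10001100110110010111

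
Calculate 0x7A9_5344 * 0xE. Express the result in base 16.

Multiply each base-16 digit by 14, carrying:
  4×14 = 56 → write 8 carry 3
  4×14+3 = 59 → write B carry 3
  3×14+3 = 45 → write D carry 2
  5×14+2 = 72 → write 8 carry 4
  9×14+4 = 130 → write 2 carry 8
  A×14+8 = 148 → write 4 carry 9
  7×14+9 = 107 → write B carry 6
  remaining carry: 6

0x6B428DB8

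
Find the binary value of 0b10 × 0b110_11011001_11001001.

0b11011011001110010010

Multiply each base-2 digit by 2, carrying:
  1×2 = 2 → write 0 carry 1
  0×2+1 = 1 → write 1
  0×2 = 0 → write 0
  1×2 = 2 → write 0 carry 1
  0×2+1 = 1 → write 1
  0×2 = 0 → write 0
  1×2 = 2 → write 0 carry 1
  1×2+1 = 3 → write 1 carry 1
  1×2+1 = 3 → write 1 carry 1
  0×2+1 = 1 → write 1
  0×2 = 0 → write 0
  1×2 = 2 → write 0 carry 1
  1×2+1 = 3 → write 1 carry 1
  0×2+1 = 1 → write 1
  1×2 = 2 → write 0 carry 1
  1×2+1 = 3 → write 1 carry 1
  0×2+1 = 1 → write 1
  1×2 = 2 → write 0 carry 1
  1×2+1 = 3 → write 1 carry 1
  remaining carry: 1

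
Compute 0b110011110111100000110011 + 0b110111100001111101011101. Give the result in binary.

0b1101011011001011110010000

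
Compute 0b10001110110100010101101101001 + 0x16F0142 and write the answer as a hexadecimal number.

0b10001110110100010101101101001 = 0x11DA2B69 in hexadecimal.
Add column by column in base 16, right to left:
  9+2 = B
  6+4 = A
  B+1 = C
  2+0 = 2
  A+F = 9 carry 1
  D+6+1 = 4 carry 1
  1+1+1 = 3
  1+0 = 1

0x13492CAB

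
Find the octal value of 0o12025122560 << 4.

4 bits is not a whole number of base-8 digits; in binary: 1010000010101001010010101110000 << 4 = 10100000101010010100101011100000000.

0o240522453400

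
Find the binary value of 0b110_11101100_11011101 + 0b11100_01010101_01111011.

0b1000110100001001011000

Add column by column in base 2, right to left:
  1+1 = 0 carry 1
  0+1+1 = 0 carry 1
  1+0+1 = 0 carry 1
  1+1+1 = 1 carry 1
  1+1+1 = 1 carry 1
  0+1+1 = 0 carry 1
  1+1+1 = 1 carry 1
  1+0+1 = 0 carry 1
  0+1+1 = 0 carry 1
  0+0+1 = 1
  1+1 = 0 carry 1
  1+0+1 = 0 carry 1
  0+1+1 = 0 carry 1
  1+0+1 = 0 carry 1
  1+1+1 = 1 carry 1
  1+0+1 = 0 carry 1
  0+0+1 = 1
  1+0 = 1
  1+1 = 0 carry 1
  0+1+1 = 0 carry 1
  0+1+1 = 0 carry 1
  final carry 1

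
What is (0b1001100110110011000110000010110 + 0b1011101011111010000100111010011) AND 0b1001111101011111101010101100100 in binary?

0b1010000001101001010101100000

Add column by column in base 2, right to left:
  0+1 = 1
  1+1 = 0 carry 1
  1+0+1 = 0 carry 1
  0+0+1 = 1
  1+1 = 0 carry 1
  0+0+1 = 1
  0+1 = 1
  0+1 = 1
  0+1 = 1
  0+0 = 0
  1+0 = 1
  1+1 = 0 carry 1
  0+0+1 = 1
  0+0 = 0
  0+0 = 0
  1+0 = 1
  1+1 = 0 carry 1
  0+0+1 = 1
  0+1 = 1
  1+1 = 0 carry 1
  1+1+1 = 1 carry 1
  0+1+1 = 0 carry 1
  1+1+1 = 1 carry 1
  1+0+1 = 0 carry 1
  0+1+1 = 0 carry 1
  0+0+1 = 1
  1+1 = 0 carry 1
  1+1+1 = 1 carry 1
  0+1+1 = 0 carry 1
  0+0+1 = 1
  1+1 = 0 carry 1
  final carry 1
Sum = 0b10101010010101101001010111101001; now AND with 0b1001111101011111101010101100100:
  10101010010101101001010111101001
& 01001111101011111101010101100100
= 00001010000001101001010101100000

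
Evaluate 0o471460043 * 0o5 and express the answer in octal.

Multiply each base-8 digit by 5, carrying:
  3×5 = 15 → write 7 carry 1
  4×5+1 = 21 → write 5 carry 2
  0×5+2 = 2 → write 2
  0×5 = 0 → write 0
  6×5 = 30 → write 6 carry 3
  4×5+3 = 23 → write 7 carry 2
  1×5+2 = 7 → write 7
  7×5 = 35 → write 3 carry 4
  4×5+4 = 24 → write 0 carry 3
  remaining carry: 3

0o3037760257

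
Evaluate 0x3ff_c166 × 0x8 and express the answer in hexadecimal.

0x1ffe0b30

Multiply each base-16 digit by 8, carrying:
  6×8 = 48 → write 0 carry 3
  6×8+3 = 51 → write 3 carry 3
  1×8+3 = 11 → write b
  c×8 = 96 → write 0 carry 6
  f×8+6 = 126 → write e carry 7
  f×8+7 = 127 → write f carry 7
  3×8+7 = 31 → write f carry 1
  remaining carry: 1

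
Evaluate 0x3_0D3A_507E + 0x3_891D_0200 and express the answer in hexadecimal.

0x69657527E

Add column by column in base 16, right to left:
  E+0 = E
  7+0 = 7
  0+2 = 2
  5+0 = 5
  A+D = 7 carry 1
  3+1+1 = 5
  D+9 = 6 carry 1
  0+8+1 = 9
  3+3 = 6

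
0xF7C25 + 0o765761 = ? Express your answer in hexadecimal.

0x136816

0o765761 = 0x3EBF1 in hexadecimal.
Add column by column in base 16, right to left:
  5+1 = 6
  2+F = 1 carry 1
  C+B+1 = 8 carry 1
  7+E+1 = 6 carry 1
  F+3+1 = 3 carry 1
  final carry 1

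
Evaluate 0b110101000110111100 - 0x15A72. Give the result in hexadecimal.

0x1F74A

0b110101000110111100 = 0x351BC in hexadecimal.
Subtract column by column in base 16:
  C-2 → A
  B-7 → 4
  1-A → 7 (borrow)
  5-5-1 → F (borrow)
  3-1-1 → 1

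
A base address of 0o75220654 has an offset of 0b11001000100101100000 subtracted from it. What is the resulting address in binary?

0o75220654 = 0b111101010010000110101100 in binary.
Subtract column by column in base 2:
  0-0 → 0
  0-0 → 0
  1-0 → 1
  1-0 → 1
  0-0 → 0
  1-1 → 0
  0-1 → 1 (borrow)
  1-0-1 → 0
  1-1 → 0
  0-0 → 0
  0-0 → 0
  0-1 → 1 (borrow)
  0-0-1 → 1 (borrow)
  1-0-1 → 0
  0-0 → 0
  0-1 → 1 (borrow)
  1-0-1 → 0
  0-0 → 0
  1-1 → 0
  0-1 → 1 (borrow)
  1-0-1 → 0
  1-0 → 1
  1-0 → 1
  1-0 → 1

0b111010001001100001001100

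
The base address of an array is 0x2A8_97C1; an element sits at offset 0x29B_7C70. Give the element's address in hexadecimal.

Add column by column in base 16, right to left:
  1+0 = 1
  C+7 = 3 carry 1
  7+C+1 = 4 carry 1
  9+7+1 = 1 carry 1
  8+B+1 = 4 carry 1
  A+9+1 = 4 carry 1
  2+2+1 = 5

0x5441431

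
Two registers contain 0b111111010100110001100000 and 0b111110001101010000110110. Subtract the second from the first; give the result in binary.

0b1000111100000101010

Subtract column by column in base 2:
  0-0 → 0
  0-1 → 1 (borrow)
  0-1-1 → 0 (borrow)
  0-0-1 → 1 (borrow)
  0-1-1 → 0 (borrow)
  1-1-1 → 1 (borrow)
  1-0-1 → 0
  0-0 → 0
  0-0 → 0
  0-0 → 0
  1-1 → 0
  1-0 → 1
  0-1 → 1 (borrow)
  0-0-1 → 1 (borrow)
  1-1-1 → 1 (borrow)
  0-1-1 → 0 (borrow)
  1-0-1 → 0
  0-0 → 0
  1-0 → 1
  1-1 → 0
  1-1 → 0
  1-1 → 0
  1-1 → 0
  1-1 → 0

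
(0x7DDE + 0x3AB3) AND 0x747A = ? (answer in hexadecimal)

Add column by column in base 16, right to left:
  E+3 = 1 carry 1
  D+B+1 = 9 carry 1
  D+A+1 = 8 carry 1
  7+3+1 = B
Sum = 0xB891; now AND with 0x747A:
  B&7=3, 8&4=0, 9&7=1, 1&A=0

0x3010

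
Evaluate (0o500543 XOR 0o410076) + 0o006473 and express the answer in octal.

First 0o500543 XOR 0o410076 = 0o110535.
Add column by column in base 8, right to left:
  5+3 = 0 carry 1
  3+7+1 = 3 carry 1
  5+4+1 = 2 carry 1
  0+6+1 = 7
  1+0 = 1
  1+0 = 1

0o117230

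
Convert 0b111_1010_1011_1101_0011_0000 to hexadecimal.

0x7ABD30

Group the bits into nibbles: 0111 1010 1011 1101 0011 0000 → 7ABD30.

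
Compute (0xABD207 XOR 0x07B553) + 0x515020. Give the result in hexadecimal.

0xFDB774

First 0xABD207 XOR 0x07B553 = 0xAC6754.
Add column by column in base 16, right to left:
  4+0 = 4
  5+2 = 7
  7+0 = 7
  6+5 = B
  C+1 = D
  A+5 = F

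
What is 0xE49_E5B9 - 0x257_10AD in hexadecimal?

0xBF2D50C

Subtract column by column in base 16:
  9-D → C (borrow)
  B-A-1 → 0
  5-0 → 5
  E-1 → D
  9-7 → 2
  4-5 → F (borrow)
  E-2-1 → B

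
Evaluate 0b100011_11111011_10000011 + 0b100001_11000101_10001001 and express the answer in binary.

0b10001011100000100001100

Add column by column in base 2, right to left:
  1+1 = 0 carry 1
  1+0+1 = 0 carry 1
  0+0+1 = 1
  0+1 = 1
  0+0 = 0
  0+0 = 0
  0+0 = 0
  1+1 = 0 carry 1
  1+1+1 = 1 carry 1
  1+0+1 = 0 carry 1
  0+1+1 = 0 carry 1
  1+0+1 = 0 carry 1
  1+0+1 = 0 carry 1
  1+0+1 = 0 carry 1
  1+1+1 = 1 carry 1
  1+1+1 = 1 carry 1
  1+1+1 = 1 carry 1
  1+0+1 = 0 carry 1
  0+0+1 = 1
  0+0 = 0
  0+0 = 0
  1+1 = 0 carry 1
  final carry 1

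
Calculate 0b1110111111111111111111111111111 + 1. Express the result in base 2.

The trailing 27 digits are 1 (max in base 2), so adding 1 cascades: they roll to 0 and the next digit up increments.

0b1111000000000000000000000000000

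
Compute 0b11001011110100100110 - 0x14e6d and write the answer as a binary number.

0x14e6d = 0b10100111001101101 in binary.
Subtract column by column in base 2:
  0-1 → 1 (borrow)
  1-0-1 → 0
  1-1 → 0
  0-1 → 1 (borrow)
  0-0-1 → 1 (borrow)
  1-1-1 → 1 (borrow)
  0-1-1 → 0 (borrow)
  0-0-1 → 1 (borrow)
  1-0-1 → 0
  0-1 → 1 (borrow)
  1-1-1 → 1 (borrow)
  1-1-1 → 1 (borrow)
  1-0-1 → 0
  1-0 → 1
  0-1 → 1 (borrow)
  1-0-1 → 0
  0-1 → 1 (borrow)
  0-0-1 → 1 (borrow)
  1-0-1 → 0
  1-0 → 1

0b10110110111010111001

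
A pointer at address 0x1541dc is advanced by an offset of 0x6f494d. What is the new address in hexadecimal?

0x848b29

Add column by column in base 16, right to left:
  c+d = 9 carry 1
  d+4+1 = 2 carry 1
  1+9+1 = b
  4+4 = 8
  5+f = 4 carry 1
  1+6+1 = 8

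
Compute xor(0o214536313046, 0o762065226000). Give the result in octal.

XOR each oct digit independently (no carries):
  2^7=5, 1^6=7, 4^2=6, 5^0=5, 3^6=5, 6^5=3, 3^2=1, 1^2=3, 3^6=5, 0^0=0, 4^0=4, 6^0=6

0o576553135046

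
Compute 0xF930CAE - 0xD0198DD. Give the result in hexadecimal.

0x29173D1

Subtract column by column in base 16:
  E-D → 1
  A-D → D (borrow)
  C-8-1 → 3
  0-9 → 7 (borrow)
  3-1-1 → 1
  9-0 → 9
  F-D → 2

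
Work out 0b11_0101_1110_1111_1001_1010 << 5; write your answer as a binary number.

0b110101111011111001101000000

Left shift by 5: append 5 zero bits.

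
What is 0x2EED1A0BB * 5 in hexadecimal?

Multiply each base-16 digit by 5, carrying:
  B×5 = 55 → write 7 carry 3
  B×5+3 = 58 → write A carry 3
  0×5+3 = 3 → write 3
  A×5 = 50 → write 2 carry 3
  1×5+3 = 8 → write 8
  D×5 = 65 → write 1 carry 4
  E×5+4 = 74 → write A carry 4
  E×5+4 = 74 → write A carry 4
  2×5+4 = 14 → write E

0xEAA1823A7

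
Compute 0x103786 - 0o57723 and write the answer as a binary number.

0b11111101011110110011

0x103786 = 0b100000011011110000110 in binary.
0o57723 = 0b101111111010011 in binary.
Subtract column by column in base 2:
  0-1 → 1 (borrow)
  1-1-1 → 1 (borrow)
  1-0-1 → 0
  0-0 → 0
  0-1 → 1 (borrow)
  0-0-1 → 1 (borrow)
  0-1-1 → 0 (borrow)
  1-1-1 → 1 (borrow)
  1-1-1 → 1 (borrow)
  1-1-1 → 1 (borrow)
  1-1-1 → 1 (borrow)
  0-1-1 → 0 (borrow)
  1-1-1 → 1 (borrow)
  1-0-1 → 0
  0-1 → 1 (borrow)
  0-0-1 → 1 (borrow)
  0-0-1 → 1 (borrow)
  0-0-1 → 1 (borrow)
  0-0-1 → 1 (borrow)
  0-0-1 → 1 (borrow)
  1-0-1 → 0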